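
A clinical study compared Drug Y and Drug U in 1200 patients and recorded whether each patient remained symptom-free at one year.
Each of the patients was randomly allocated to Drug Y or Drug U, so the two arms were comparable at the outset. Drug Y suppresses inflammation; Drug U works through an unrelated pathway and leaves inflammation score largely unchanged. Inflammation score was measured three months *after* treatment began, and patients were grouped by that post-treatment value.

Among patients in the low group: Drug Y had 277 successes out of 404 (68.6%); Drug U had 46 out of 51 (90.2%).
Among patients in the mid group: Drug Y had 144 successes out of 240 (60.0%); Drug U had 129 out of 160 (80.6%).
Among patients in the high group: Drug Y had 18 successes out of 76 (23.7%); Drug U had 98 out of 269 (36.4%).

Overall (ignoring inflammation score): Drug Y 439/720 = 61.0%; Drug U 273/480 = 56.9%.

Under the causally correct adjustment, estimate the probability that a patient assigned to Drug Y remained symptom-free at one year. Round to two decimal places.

Because the drug influences inflammation score, inflammation score is a post-treatment mediator, not a confounder. Stratifying on it would bias the estimate; the causal effect is the crude pooled difference.
So P(outcome | do(Drug Y)) is just the pooled rate for Drug Y: 439/720 = 0.610.

0.61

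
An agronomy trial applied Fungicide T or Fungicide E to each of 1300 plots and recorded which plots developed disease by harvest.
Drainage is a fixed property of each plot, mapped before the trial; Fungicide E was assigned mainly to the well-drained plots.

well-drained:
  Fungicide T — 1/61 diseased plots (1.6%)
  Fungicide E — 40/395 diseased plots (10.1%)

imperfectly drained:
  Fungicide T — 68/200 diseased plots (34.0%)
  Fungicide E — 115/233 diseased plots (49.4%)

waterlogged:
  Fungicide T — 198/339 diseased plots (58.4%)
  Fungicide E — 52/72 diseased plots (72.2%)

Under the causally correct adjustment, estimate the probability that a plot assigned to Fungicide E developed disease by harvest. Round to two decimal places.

0.43

The field drainage-specific comparison favours Fungicide T throughout, but the pooled figures favour Fungicide E. The question is whether to condition on field drainage.
Field drainage satisfies the back-door criterion: it is not a descendant of the fungicide, and it blocks the spurious path from fungicide to outcome. Adjusting for it (i.e., using the within-field drainage rates) gives the causal effect.
Standardising Fungicide E to the population field drainage mix: 0.351·40/395 + 0.333·115/233 + 0.316·52/72 = 0.428.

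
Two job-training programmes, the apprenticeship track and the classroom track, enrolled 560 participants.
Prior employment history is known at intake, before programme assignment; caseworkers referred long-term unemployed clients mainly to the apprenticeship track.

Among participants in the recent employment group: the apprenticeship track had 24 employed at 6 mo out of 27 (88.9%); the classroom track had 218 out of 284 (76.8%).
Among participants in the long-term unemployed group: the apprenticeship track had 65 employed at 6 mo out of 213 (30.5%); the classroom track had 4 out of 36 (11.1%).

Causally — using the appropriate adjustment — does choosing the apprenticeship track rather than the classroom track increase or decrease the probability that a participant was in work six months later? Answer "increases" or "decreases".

The stratified and pooled comparisons disagree (the apprenticeship track wins within each prior employment history; the classroom track wins overall), so the answer turns on the causal role of prior employment history.
Prior employment history satisfies the back-door criterion: it is not a descendant of the programme, and it blocks the spurious path from programme to outcome. Adjusting for it (i.e., using the within-prior employment history rates) gives the causal effect.
Within each level — recent employment: 88.9% vs 76.8%; long-term unemployed: 30.5% vs 11.1% — the apprenticeship track is higher every time.

increases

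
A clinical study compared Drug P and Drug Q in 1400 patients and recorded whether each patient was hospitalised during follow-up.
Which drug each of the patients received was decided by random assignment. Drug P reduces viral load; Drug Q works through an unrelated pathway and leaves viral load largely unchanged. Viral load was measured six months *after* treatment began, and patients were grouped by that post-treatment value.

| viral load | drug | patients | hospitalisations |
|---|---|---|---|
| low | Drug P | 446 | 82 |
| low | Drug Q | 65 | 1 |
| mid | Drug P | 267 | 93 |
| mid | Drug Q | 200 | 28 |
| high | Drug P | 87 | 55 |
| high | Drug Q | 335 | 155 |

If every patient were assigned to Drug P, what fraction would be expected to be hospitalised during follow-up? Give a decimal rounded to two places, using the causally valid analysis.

0.29

Stratifying would compare drugs among patients the drugs themselves sorted into viral load groups — a form of selection on an intermediate. The unconditioned pooled rates give the total causal effect.
So P(outcome | do(Drug P)) is just the pooled rate for Drug P: 230/800 = 0.287.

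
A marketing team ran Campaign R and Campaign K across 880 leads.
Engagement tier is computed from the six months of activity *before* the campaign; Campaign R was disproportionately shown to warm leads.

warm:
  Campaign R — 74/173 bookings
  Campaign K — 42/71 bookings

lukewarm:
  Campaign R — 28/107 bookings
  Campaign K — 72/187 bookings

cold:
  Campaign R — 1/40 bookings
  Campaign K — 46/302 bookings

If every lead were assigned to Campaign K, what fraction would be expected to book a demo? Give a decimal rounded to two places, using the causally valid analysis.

0.35

Engagement tier differs across campaigns for reasons unrelated to any effect of the campaign itself, and it separately predicts the outcome — a classic confounder. We must compare within engagement tier levels.
Standardising Campaign K to the population engagement tier mix: 0.277·42/71 + 0.334·72/187 + 0.389·46/302 = 0.352.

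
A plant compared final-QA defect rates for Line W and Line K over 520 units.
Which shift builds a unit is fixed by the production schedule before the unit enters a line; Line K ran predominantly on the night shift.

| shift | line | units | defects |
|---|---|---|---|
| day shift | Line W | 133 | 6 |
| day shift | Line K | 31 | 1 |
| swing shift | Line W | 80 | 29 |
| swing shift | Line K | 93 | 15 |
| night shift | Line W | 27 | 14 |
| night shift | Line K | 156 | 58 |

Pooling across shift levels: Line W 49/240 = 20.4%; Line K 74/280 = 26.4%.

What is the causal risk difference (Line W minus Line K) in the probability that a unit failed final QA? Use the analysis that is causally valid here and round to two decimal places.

+0.12

The stratified and pooled comparisons disagree (Line K wins within each shift; Line W wins overall), so the answer turns on the causal role of shift.
Nothing the line does changes shift; the imbalance is an allocation artefact. With shift also predicting the outcome, the pooled figure is confounded, and the within-stratum comparison is the causal one.
Adjusting over the population distribution of shift: 0.315·(0.045−0.032) + 0.333·(0.362−0.161) + 0.352·(0.519−0.372) = +0.123.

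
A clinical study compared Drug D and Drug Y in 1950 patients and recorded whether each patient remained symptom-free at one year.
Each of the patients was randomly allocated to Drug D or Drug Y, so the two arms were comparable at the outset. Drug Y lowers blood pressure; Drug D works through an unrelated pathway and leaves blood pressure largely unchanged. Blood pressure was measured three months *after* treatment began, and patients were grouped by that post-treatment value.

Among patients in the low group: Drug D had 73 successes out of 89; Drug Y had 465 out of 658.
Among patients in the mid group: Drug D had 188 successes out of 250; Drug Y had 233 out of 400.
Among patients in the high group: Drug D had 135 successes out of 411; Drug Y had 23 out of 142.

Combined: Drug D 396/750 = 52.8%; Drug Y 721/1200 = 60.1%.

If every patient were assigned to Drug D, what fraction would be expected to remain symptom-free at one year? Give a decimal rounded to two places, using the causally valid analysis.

0.53

Blood pressure here is a post-treatment variable shaped by the drug; conditioning on it would introduce bias rather than remove it. The overall comparison is the causal one.
So P(outcome | do(Drug D)) is just the pooled rate for Drug D: 396/750 = 0.528.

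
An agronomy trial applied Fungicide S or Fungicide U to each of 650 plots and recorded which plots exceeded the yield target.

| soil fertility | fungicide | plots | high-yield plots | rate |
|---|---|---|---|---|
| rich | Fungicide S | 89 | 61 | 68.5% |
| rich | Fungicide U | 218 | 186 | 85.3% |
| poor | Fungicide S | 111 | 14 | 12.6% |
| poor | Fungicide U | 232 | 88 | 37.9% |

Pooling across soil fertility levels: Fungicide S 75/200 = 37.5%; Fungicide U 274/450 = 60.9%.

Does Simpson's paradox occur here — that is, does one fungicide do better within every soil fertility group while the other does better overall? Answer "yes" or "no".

no

Within each soil fertility level (rich 68.5% vs 85.3%; poor 12.6% vs 37.9%), Fungicide U has the higher rate every time. Pooled: 37.5% vs 60.9% — Fungicide U has the higher rate overall. They agree.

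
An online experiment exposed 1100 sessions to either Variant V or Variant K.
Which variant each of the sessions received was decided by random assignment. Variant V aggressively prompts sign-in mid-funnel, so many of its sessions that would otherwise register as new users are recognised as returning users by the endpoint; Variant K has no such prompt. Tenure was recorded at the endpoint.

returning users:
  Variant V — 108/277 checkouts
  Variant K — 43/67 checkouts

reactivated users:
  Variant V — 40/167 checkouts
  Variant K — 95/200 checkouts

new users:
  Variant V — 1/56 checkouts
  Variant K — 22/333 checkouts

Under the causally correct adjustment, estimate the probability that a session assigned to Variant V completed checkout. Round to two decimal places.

User tenure is recorded after the variant and is itself shifted by it — it sits on the causal path from variant to outcome. Conditioning on a mediator would strip out part of the effect we want; the pooled comparison gives the total causal effect.
So P(outcome | do(Variant V)) is just the pooled rate for Variant V: 149/500 = 0.298.

0.30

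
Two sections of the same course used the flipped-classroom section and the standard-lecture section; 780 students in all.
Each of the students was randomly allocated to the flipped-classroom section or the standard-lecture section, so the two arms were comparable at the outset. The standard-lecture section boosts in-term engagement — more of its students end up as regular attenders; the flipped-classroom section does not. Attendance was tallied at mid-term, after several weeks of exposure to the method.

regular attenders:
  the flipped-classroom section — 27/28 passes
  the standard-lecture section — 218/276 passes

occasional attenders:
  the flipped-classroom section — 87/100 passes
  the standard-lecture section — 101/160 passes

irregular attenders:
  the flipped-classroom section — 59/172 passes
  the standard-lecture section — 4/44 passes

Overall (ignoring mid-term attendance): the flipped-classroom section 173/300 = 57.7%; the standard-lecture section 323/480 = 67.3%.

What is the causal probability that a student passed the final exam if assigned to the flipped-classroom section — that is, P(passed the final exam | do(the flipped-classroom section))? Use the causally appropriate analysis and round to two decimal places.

the flipped-classroom section is higher inside every mid-term attendance stratum but the standard-lecture section is higher in aggregate. Whether to stratify depends on how mid-term attendance relates to the teaching method.
Mid-term attendance here is a post-treatment variable shaped by the teaching method; conditioning on it would introduce bias rather than remove it. The overall comparison is the causal one.
So P(outcome | do(the flipped-classroom section)) is just the pooled rate for the flipped-classroom section: 173/300 = 0.577.

0.58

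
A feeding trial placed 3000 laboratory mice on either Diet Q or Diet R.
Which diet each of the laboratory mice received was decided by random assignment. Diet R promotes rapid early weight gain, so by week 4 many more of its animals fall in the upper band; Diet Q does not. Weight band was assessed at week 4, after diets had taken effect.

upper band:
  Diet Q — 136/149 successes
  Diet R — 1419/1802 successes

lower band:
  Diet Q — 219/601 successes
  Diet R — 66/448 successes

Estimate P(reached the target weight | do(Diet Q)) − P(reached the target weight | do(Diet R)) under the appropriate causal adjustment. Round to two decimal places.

-0.19

The stratified and pooled comparisons disagree (Diet Q wins within each week-4 weight band; Diet R wins overall), so the answer turns on the causal role of week-4 weight band.
Stratifying would compare diets among laboratory mice the diets themselves sorted into week-4 weight band groups — a form of selection on an intermediate. The unconditioned pooled rates give the total causal effect.
The causal difference is the pooled difference: 0.473 − 0.660 = -0.187.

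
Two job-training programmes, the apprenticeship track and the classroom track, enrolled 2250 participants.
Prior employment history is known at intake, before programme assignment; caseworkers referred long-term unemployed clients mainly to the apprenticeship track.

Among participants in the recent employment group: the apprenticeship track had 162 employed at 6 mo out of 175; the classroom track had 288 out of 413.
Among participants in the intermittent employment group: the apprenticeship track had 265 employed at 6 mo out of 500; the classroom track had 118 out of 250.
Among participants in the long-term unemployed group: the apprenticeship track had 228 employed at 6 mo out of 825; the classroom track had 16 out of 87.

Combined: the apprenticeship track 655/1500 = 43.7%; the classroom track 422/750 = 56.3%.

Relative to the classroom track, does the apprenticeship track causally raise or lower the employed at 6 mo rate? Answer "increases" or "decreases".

Within every prior employment history level the apprenticeship track has the higher rate, yet pooled the classroom track does — Simpson's reversal.
Here prior employment history is a common cause — it drives both which programme a case falls under and the outcome. The crude comparison mixes populations; the stratum-specific rates are the causally relevant ones.
Within each level — recent employment: 92.6% vs 69.7%; intermittent employment: 53.0% vs 47.2%; long-term unemployed: 27.6% vs 18.4% — the apprenticeship track is higher every time.

increases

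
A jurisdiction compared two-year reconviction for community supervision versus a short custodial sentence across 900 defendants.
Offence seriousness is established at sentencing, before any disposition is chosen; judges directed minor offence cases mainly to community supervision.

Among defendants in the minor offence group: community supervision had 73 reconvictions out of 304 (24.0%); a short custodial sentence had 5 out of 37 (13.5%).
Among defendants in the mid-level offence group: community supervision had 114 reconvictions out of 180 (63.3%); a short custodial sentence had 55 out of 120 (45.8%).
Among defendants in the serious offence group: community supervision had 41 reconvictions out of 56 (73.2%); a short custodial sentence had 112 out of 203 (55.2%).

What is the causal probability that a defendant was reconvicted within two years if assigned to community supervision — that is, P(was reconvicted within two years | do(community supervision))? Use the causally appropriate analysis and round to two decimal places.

a short custodial sentence is lower inside every offence seriousness stratum but community supervision is lower in aggregate. Whether to stratify depends on how offence seriousness relates to the disposition.
Offence seriousness differs across dispositions for reasons unrelated to any effect of the disposition itself, and it separately predicts the outcome — a classic confounder. We must compare within offence seriousness levels.
Standardising community supervision to the population offence seriousness mix: 0.379·73/304 + 0.333·114/180 + 0.288·41/56 = 0.513.

0.51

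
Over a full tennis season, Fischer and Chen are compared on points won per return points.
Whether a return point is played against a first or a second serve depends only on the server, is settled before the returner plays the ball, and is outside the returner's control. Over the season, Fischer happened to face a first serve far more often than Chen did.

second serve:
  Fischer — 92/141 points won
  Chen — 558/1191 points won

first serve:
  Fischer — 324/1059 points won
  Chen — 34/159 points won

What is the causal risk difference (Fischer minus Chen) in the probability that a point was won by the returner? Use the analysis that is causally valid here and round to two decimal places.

Serve type differs across players for reasons unrelated to any effect of the player itself, and it separately predicts the outcome — a classic confounder. We must compare within serve type levels.
Adjusting over the population distribution of serve type: 0.522·(0.652−0.469) + 0.478·(0.306−0.214) = +0.140.

+0.14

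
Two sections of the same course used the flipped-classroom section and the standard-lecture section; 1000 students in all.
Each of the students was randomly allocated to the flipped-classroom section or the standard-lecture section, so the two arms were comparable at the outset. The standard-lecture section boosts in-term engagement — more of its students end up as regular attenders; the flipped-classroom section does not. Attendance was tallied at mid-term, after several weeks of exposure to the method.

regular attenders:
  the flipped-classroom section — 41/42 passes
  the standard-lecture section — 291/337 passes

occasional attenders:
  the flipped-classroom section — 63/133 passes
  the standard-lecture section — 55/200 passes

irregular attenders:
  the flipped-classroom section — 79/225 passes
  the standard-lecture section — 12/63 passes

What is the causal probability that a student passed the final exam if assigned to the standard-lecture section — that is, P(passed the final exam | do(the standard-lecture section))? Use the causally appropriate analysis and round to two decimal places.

0.60

Mid-term attendance is downstream of the teaching method. One should not condition on a consequence of treatment, so the overall rates are the right comparison.
So P(outcome | do(the standard-lecture section)) is just the pooled rate for the standard-lecture section: 358/600 = 0.597.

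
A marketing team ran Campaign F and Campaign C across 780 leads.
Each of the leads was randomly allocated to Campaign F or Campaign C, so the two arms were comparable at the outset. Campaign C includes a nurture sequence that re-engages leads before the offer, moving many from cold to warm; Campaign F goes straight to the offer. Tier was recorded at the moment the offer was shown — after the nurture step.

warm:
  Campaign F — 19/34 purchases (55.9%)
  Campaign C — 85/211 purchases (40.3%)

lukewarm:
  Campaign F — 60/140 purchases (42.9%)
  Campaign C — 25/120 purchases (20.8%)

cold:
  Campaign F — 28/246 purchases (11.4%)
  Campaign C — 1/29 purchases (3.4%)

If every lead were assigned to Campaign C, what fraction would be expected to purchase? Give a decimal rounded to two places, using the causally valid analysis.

0.31

The distribution of engagement tier is itself part of what the campaign does — it is an intermediate outcome. Holding it fixed would remove that part of the effect; the total effect is the pooled difference.
So P(outcome | do(Campaign C)) is just the pooled rate for Campaign C: 111/360 = 0.308.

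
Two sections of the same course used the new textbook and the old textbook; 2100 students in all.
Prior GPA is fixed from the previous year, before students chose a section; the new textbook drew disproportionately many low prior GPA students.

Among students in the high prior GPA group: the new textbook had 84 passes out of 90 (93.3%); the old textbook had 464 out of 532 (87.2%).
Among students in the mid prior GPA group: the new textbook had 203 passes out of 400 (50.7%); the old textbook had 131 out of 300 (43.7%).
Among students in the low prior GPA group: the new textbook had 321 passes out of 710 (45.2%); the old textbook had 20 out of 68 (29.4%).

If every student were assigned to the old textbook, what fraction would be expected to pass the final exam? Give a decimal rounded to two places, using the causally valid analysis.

0.51

Here prior GPA band is a common cause — it drives both which teaching method a case falls under and the outcome. The crude comparison mixes populations; the stratum-specific rates are the causally relevant ones.
Standardising the old textbook to the population prior GPA band mix: 0.296·464/532 + 0.333·131/300 + 0.370·20/68 = 0.513.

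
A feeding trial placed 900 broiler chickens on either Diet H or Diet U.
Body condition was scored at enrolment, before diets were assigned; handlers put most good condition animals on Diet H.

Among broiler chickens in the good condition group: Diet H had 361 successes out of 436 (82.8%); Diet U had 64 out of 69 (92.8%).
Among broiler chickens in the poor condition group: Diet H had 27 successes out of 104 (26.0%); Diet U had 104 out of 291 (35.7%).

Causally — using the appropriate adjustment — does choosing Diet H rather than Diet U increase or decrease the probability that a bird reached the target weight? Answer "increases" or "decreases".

decreases

The starting body condition-specific comparison favours Diet U throughout, but the pooled figures favour Diet H. The question is whether to condition on starting body condition.
Nothing the diet does changes starting body condition; the imbalance is an allocation artefact. With starting body condition also predicting the outcome, the pooled figure is confounded, and the within-stratum comparison is the causal one.
Within each level — good condition: 82.8% vs 92.8%; poor condition: 26.0% vs 35.7% — Diet U is higher every time.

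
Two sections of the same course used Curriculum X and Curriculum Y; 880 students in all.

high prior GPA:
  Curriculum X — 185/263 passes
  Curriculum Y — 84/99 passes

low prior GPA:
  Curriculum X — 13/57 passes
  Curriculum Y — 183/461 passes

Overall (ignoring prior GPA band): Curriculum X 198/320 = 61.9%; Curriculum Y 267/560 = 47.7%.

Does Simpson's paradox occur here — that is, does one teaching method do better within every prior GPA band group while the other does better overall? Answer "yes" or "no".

yes

Within each prior GPA band level (high prior GPA 70.3% vs 84.8%; low prior GPA 22.8% vs 39.7%), Curriculum Y has the higher rate every time. Pooled: 61.9% vs 47.7% — Curriculum X has the higher rate overall. The two comparisons disagree.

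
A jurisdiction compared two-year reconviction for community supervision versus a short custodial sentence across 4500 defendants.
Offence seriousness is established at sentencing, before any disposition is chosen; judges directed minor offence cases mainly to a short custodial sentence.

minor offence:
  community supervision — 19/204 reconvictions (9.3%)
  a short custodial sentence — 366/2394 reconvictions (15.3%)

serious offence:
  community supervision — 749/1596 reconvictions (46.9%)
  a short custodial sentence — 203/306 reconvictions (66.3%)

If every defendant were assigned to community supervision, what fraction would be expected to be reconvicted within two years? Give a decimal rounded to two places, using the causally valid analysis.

0.25

The offence seriousness-specific comparison favours community supervision throughout, but the pooled figures favour a short custodial sentence. The question is whether to condition on offence seriousness.
Offence seriousness satisfies the back-door criterion: it is not a descendant of the disposition, and it blocks the spurious path from disposition to outcome. Adjusting for it (i.e., using the within-offence seriousness rates) gives the causal effect.
Standardising community supervision to the population offence seriousness mix: 0.577·19/204 + 0.423·749/1596 = 0.252.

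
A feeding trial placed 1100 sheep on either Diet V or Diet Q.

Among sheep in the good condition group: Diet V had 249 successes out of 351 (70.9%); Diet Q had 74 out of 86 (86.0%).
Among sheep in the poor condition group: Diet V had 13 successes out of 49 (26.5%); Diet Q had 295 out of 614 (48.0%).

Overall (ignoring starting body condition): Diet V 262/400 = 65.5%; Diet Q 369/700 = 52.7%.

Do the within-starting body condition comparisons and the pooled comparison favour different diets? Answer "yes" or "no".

yes

Within each starting body condition level (good condition 70.9% vs 86.0%; poor condition 26.5% vs 48.0%), Diet Q has the higher rate every time. Pooled: 65.5% vs 52.7% — Diet V has the higher rate overall. The two comparisons disagree.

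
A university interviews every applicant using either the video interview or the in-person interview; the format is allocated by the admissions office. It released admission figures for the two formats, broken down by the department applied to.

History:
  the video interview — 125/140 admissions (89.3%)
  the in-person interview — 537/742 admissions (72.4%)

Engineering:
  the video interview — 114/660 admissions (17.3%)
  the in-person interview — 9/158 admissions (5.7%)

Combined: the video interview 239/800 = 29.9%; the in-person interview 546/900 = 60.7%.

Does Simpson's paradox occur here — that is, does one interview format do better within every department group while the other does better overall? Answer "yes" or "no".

yes

Within each department level (History 89.3% vs 72.4%; Engineering 17.3% vs 5.7%), the video interview has the higher rate every time. Pooled: 29.9% vs 60.7% — the in-person interview has the higher rate overall. The two comparisons disagree.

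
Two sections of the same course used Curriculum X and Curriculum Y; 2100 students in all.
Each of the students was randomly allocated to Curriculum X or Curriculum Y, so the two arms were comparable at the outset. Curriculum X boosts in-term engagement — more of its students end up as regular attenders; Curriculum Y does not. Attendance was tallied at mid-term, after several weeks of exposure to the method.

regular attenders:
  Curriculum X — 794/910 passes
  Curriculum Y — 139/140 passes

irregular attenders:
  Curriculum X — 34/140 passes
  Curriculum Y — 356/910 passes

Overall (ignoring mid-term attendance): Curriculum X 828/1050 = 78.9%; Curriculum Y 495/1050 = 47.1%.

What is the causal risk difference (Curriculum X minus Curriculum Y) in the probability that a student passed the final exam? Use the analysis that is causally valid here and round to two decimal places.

Mid-term attendance is downstream of the teaching method. One should not condition on a consequence of treatment, so the overall rates are the right comparison.
The causal difference is the pooled difference: 0.789 − 0.471 = +0.317.

+0.32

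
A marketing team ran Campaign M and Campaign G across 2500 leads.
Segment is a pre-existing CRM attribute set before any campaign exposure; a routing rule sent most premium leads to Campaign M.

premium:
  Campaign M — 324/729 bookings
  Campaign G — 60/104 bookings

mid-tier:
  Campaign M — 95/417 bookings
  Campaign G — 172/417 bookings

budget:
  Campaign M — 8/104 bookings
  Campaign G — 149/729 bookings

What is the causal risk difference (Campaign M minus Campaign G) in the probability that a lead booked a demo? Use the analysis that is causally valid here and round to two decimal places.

-0.15

The customer segment-specific comparison favours Campaign G throughout, but the pooled figures favour Campaign M. The question is whether to condition on customer segment.
Nothing the campaign does changes customer segment; the imbalance is an allocation artefact. With customer segment also predicting the outcome, the pooled figure is confounded, and the within-stratum comparison is the causal one.
Adjusting over the population distribution of customer segment: 0.333·(0.444−0.577) + 0.334·(0.228−0.412) + 0.333·(0.077−0.204) = -0.148.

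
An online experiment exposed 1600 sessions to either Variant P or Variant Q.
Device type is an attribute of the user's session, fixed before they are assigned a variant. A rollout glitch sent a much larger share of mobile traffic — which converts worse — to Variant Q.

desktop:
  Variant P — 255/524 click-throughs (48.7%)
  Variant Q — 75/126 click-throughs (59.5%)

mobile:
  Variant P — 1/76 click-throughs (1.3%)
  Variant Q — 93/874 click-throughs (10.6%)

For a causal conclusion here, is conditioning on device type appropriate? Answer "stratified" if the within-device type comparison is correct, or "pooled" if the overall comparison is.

Variant Q is higher inside every device type stratum but Variant P is higher in aggregate. Whether to stratify depends on how device type relates to the variant.
Since device type is a pre-existing factor (not a product of the variant) and it affects the outcome on its own, it is a confounder. The stratified rates, not the pooled rate, identify the causal effect.
Within each level — desktop: 48.7% vs 59.5%; mobile: 1.3% vs 10.6% — Variant Q is higher every time.

stratified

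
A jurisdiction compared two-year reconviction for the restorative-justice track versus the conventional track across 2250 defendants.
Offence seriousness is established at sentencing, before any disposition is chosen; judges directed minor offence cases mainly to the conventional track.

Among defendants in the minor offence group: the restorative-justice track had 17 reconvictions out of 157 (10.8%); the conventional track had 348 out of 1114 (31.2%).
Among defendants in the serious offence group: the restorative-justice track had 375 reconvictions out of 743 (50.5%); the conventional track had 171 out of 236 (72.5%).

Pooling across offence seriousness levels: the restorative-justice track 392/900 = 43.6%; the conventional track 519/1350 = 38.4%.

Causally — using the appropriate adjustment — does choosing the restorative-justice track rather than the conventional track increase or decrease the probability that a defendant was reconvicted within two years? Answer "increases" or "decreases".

Since offence seriousness is a pre-existing factor (not a product of the disposition) and it affects the outcome on its own, it is a confounder. The stratified rates, not the pooled rate, identify the causal effect.
Within each level — minor offence: 10.8% vs 31.2%; serious offence: 50.5% vs 72.5% — the restorative-justice track is lower every time.

decreases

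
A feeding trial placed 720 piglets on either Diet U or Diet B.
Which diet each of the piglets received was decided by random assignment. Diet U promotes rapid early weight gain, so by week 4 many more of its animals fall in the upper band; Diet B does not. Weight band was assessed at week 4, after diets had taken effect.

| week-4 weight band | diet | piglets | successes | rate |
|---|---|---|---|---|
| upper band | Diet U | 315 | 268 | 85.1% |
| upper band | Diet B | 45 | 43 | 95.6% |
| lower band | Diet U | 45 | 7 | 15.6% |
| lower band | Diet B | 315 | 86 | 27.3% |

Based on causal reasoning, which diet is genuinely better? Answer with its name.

Because the diet influences week-4 weight band, week-4 weight band is a post-treatment mediator, not a confounder. Stratifying on it would bias the estimate; the causal effect is the crude pooled difference.
Pooled: Diet U 76.4% vs Diet B 35.8%; Diet U is higher overall.

Diet U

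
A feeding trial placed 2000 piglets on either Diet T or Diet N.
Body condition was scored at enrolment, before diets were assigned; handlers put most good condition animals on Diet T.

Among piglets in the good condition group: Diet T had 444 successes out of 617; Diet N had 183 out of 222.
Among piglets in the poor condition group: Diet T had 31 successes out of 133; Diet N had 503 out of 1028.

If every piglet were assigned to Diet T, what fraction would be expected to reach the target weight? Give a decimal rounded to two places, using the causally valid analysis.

0.44

Starting body condition satisfies the back-door criterion: it is not a descendant of the diet, and it blocks the spurious path from diet to outcome. Adjusting for it (i.e., using the within-starting body condition rates) gives the causal effect.
Standardising Diet T to the population starting body condition mix: 0.419·444/617 + 0.581·31/133 = 0.437.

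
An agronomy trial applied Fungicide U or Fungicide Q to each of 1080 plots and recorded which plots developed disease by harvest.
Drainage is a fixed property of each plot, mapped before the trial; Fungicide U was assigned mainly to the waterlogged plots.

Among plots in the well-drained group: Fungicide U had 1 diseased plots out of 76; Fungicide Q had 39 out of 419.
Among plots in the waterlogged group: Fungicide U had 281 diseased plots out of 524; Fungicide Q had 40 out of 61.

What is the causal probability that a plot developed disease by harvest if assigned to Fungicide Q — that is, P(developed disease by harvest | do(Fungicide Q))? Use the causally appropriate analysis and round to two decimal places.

Fungicide U is lower inside every field drainage stratum but Fungicide Q is lower in aggregate. Whether to stratify depends on how field drainage relates to the fungicide.
Field drainage is set before the fungicide has any effect — it is not caused by the fungicide — and it independently drives the outcome. That makes it a confounder, so the causal comparison is within field drainage levels.
Standardising Fungicide Q to the population field drainage mix: 0.458·39/419 + 0.542·40/61 = 0.398.

0.40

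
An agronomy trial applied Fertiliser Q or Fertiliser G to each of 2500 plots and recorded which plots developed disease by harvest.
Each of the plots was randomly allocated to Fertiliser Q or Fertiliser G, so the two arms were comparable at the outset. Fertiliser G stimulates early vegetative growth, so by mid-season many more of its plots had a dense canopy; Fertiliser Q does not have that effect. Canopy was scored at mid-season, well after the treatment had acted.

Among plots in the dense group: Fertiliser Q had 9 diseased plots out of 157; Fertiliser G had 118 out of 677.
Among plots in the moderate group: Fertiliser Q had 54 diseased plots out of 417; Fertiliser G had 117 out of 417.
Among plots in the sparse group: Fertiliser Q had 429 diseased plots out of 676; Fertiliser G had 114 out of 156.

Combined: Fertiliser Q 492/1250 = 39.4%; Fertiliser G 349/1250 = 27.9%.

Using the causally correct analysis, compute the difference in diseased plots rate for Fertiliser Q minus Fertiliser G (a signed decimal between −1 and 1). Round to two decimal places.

+0.11

Mid-season canopy lies on the pathway fertiliser → mid-season canopy → outcome, so adjusting for it blocks the indirect effect. For the total causal effect of fertiliser, use the unadjusted pooled rates.
The causal difference is the pooled difference: 0.394 − 0.279 = +0.114.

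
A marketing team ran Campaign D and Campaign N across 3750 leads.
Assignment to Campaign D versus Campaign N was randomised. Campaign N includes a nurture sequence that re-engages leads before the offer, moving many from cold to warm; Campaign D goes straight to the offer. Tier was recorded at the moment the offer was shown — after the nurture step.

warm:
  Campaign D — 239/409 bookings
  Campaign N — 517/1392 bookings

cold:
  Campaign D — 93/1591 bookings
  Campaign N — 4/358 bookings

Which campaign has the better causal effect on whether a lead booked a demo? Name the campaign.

The engagement tier-specific comparison favours Campaign D throughout, but the pooled figures favour Campaign N. The question is whether to condition on engagement tier.
Because the campaign influences engagement tier, engagement tier is a post-treatment mediator, not a confounder. Stratifying on it would bias the estimate; the causal effect is the crude pooled difference.
Pooled: Campaign D 16.6% vs Campaign N 29.8%; Campaign N is higher overall.

Campaign N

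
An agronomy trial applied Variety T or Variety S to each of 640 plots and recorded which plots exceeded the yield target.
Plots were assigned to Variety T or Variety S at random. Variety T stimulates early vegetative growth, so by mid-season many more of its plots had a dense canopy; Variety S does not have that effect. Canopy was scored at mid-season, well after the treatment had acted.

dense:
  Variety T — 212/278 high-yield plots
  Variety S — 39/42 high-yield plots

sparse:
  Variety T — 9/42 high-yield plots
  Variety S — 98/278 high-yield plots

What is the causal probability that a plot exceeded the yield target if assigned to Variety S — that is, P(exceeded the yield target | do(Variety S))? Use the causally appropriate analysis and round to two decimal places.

0.43

The mid-season canopy-specific comparison favours Variety S throughout, but the pooled figures favour Variety T. The question is whether to condition on mid-season canopy.
Mid-season canopy lies on the pathway variety → mid-season canopy → outcome, so adjusting for it blocks the indirect effect. For the total causal effect of variety, use the unadjusted pooled rates.
So P(outcome | do(Variety S)) is just the pooled rate for Variety S: 137/320 = 0.428.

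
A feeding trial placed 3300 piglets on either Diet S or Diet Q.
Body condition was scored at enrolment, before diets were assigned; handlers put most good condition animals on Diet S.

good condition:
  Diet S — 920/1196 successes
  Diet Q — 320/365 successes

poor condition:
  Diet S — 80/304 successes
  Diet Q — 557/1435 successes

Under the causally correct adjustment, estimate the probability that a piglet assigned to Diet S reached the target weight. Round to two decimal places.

0.50

Here starting body condition is a common cause — it drives both which diet a case falls under and the outcome. The crude comparison mixes populations; the stratum-specific rates are the causally relevant ones.
Standardising Diet S to the population starting body condition mix: 0.473·920/1196 + 0.527·80/304 = 0.503.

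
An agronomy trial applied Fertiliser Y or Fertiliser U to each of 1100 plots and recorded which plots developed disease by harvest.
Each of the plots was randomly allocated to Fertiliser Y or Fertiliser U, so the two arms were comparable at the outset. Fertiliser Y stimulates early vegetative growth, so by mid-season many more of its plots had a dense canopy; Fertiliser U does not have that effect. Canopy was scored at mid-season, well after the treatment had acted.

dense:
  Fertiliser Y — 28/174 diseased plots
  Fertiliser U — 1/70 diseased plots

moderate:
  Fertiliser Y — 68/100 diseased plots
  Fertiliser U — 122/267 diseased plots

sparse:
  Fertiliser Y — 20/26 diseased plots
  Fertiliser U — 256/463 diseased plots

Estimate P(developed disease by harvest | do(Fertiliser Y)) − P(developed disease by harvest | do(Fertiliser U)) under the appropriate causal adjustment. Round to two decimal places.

-0.09

Mid-season canopy is recorded after the fertiliser and is itself shifted by it — it sits on the causal path from fertiliser to outcome. Conditioning on a mediator would strip out part of the effect we want; the pooled comparison gives the total causal effect.
The causal difference is the pooled difference: 0.387 − 0.474 = -0.087.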